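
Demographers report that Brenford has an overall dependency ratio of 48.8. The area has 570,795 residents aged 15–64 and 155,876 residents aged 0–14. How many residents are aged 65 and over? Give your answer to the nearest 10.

Aged 65 and over: 122,670

Total dependency ratio = (youth + elderly) / working-age × 100
48.8 = (155,876 + E) / 570,795 × 100
⇒ 122,670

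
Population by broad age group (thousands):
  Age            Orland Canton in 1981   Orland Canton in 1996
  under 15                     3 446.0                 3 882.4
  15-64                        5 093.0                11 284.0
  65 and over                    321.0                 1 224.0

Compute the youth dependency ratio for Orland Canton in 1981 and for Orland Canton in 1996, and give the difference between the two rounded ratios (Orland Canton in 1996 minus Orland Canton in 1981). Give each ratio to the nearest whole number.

Orland Canton in 1981: 68
Orland Canton in 1996: 34
Difference: -34

Orland Canton in 1981: 3 446.0 / 5 093.0 × 100 = 68
Orland Canton in 1996: 3 882.4 / 11 284.0 × 100 = 34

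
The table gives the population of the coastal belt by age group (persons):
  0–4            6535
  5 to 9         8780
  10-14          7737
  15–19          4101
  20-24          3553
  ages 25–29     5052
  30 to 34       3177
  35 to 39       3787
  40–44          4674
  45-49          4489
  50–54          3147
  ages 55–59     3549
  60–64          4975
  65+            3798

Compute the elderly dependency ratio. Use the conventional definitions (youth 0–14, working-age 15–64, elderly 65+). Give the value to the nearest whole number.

0–14: 6535 + 8780 + 7737 = 23052
15–64: 4101 + 3553 + 5052 + 3177 + 3787 + 4674 + 4489 + 3147 + 3549 + 4975 = 40504
65+: 3798
Old-age dependency ratio = 3798 / 40504 × 100 = 9

Old-age dependency ratio: 9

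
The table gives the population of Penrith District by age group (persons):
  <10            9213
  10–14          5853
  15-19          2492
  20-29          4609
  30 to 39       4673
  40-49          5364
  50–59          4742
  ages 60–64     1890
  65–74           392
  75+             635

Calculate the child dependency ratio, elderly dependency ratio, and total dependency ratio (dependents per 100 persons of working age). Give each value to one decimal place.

Youth dependency ratio: 63.4
Old-age dependency ratio: 4.3
Total dependency ratio: 67.7

0–14: 9213 + 5853 = 15066
15–64: 2492 + 4609 + 4673 + 5364 + 4742 + 1890 = 23770
65+: 392 + 635 = 1027
Youth dependency ratio = 15066 / 23770 × 100 = 63.4
Old-age dependency ratio = 1027 / 23770 × 100 = 4.3
Total dependency ratio = (15066 + 1027) / 23770 × 100 = 16093 / 23770 × 100 = 67.7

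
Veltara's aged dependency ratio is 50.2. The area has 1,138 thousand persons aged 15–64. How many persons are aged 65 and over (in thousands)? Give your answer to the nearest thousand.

Old-age dependency ratio = elderly / working-age × 100
50.2 = E / 1,138 × 100
⇒ 571

Aged 65 and over: 571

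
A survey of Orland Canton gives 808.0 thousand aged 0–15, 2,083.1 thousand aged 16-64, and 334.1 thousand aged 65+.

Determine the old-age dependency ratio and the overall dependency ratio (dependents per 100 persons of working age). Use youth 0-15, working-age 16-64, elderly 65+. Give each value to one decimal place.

Old-age dependency ratio = 334.1 / 2,083.1 × 100 = 16.0
Total dependency ratio = (808.0 + 334.1) / 2,083.1 × 100 = 1,142.1 / 2,083.1 × 100 = 54.8

Old-age dependency ratio: 16.0
Total dependency ratio: 54.8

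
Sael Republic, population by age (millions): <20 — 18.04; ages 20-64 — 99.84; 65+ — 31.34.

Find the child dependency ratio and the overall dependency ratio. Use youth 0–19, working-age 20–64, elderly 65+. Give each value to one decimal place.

Youth dependency ratio: 18.1
Total dependency ratio: 49.5

Youth dependency ratio = 18.04 / 99.84 × 100 = 18.1
Total dependency ratio = (18.04 + 31.34) / 99.84 × 100 = 49.38 / 99.84 × 100 = 49.5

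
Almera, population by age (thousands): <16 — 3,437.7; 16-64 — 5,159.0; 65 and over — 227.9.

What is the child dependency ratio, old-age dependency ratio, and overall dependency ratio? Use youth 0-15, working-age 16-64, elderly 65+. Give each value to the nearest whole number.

Youth dependency ratio = 3,437.7 / 5,159.0 × 100 = 67
Old-age dependency ratio = 227.9 / 5,159.0 × 100 = 4
Total dependency ratio = (3,437.7 + 227.9) / 5,159.0 × 100 = 3,665.6 / 5,159.0 × 100 = 71

Youth dependency ratio: 67
Old-age dependency ratio: 4
Total dependency ratio: 71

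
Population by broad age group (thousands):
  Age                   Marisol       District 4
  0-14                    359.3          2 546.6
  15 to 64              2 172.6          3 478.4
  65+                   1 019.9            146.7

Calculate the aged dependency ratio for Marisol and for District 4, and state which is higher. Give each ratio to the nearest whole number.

Marisol: 1 019.9 / 2 172.6 × 100 = 47
District 4: 146.7 / 3 478.4 × 100 = 4

Marisol: 47
District 4: 4
Higher: Marisol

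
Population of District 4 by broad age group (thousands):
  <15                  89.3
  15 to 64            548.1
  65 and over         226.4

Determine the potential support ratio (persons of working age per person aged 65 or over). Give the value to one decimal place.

Potential support ratio = 548.1 / 226.4 = 2.4

Potential support ratio: 2.4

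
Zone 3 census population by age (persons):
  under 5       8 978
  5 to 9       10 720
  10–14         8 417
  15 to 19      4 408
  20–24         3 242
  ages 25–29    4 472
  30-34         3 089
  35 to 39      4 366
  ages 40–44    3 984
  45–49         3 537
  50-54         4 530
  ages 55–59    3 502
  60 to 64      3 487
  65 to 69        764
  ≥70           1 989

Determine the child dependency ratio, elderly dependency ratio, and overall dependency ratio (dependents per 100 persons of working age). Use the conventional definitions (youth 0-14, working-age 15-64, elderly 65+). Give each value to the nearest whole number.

Youth dependency ratio: 73
Old-age dependency ratio: 7
Total dependency ratio: 80

0–14: 8 978 + 10 720 + 8 417 = 28 115
15–64: 4 408 + 3 242 + 4 472 + 3 089 + 4 366 + 3 984 + 3 537 + 4 530 + 3 502 + 3 487 = 38 617
65+: 764 + 1 989 = 2 753
Youth dependency ratio = 28 115 / 38 617 × 100 = 73
Old-age dependency ratio = 2 753 / 38 617 × 100 = 7
Total dependency ratio = (28 115 + 2 753) / 38 617 × 100 = 30 868 / 38 617 × 100 = 80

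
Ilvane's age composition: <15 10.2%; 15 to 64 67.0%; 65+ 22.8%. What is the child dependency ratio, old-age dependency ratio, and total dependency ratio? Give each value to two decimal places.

Youth dependency ratio = 10.2 / 67.0 × 100 = 15.22
Old-age dependency ratio = 22.8 / 67.0 × 100 = 34.03
Total dependency ratio = (10.2 + 22.8) / 67.0 × 100 = 33.0 / 67.0 × 100 = 49.25

Youth dependency ratio: 15.22
Old-age dependency ratio: 34.03
Total dependency ratio: 49.25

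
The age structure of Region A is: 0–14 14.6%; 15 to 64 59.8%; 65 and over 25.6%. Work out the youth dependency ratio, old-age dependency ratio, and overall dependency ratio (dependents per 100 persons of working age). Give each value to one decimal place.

Youth dependency ratio: 24.4
Old-age dependency ratio: 42.8
Total dependency ratio: 67.2

Youth dependency ratio = 14.6 / 59.8 × 100 = 24.4
Old-age dependency ratio = 25.6 / 59.8 × 100 = 42.8
Total dependency ratio = (14.6 + 25.6) / 59.8 × 100 = 40.2 / 59.8 × 100 = 67.2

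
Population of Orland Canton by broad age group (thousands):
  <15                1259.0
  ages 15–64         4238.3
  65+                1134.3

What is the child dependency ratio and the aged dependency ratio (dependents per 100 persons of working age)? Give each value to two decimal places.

Youth dependency ratio: 29.71
Old-age dependency ratio: 26.76

Youth dependency ratio = 1259.0 / 4238.3 × 100 = 29.71
Old-age dependency ratio = 1134.3 / 4238.3 × 100 = 26.76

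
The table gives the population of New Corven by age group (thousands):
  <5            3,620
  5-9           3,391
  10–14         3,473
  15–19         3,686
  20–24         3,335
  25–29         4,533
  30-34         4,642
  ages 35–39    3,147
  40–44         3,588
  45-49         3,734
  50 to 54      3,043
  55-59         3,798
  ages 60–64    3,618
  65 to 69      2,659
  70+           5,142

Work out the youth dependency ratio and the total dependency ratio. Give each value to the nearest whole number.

Youth dependency ratio: 28
Total dependency ratio: 49

0–14: 3,620 + 3,391 + 3,473 = 10,484
15–64: 3,686 + 3,335 + 4,533 + 4,642 + 3,147 + 3,588 + 3,734 + 3,043 + 3,798 + 3,618 = 37,124
65+: 2,659 + 5,142 = 7,801
Youth dependency ratio = 10,484 / 37,124 × 100 = 28
Total dependency ratio = (10,484 + 7,801) / 37,124 × 100 = 18,285 / 37,124 × 100 = 49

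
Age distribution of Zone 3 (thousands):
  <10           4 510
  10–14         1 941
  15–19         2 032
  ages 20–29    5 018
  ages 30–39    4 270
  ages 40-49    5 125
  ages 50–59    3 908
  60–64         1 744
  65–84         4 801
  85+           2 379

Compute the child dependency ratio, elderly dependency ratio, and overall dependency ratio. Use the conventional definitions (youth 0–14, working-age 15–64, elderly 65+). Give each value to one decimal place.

0–14: 4 510 + 1 941 = 6 451
15–64: 2 032 + 5 018 + 4 270 + 5 125 + 3 908 + 1 744 = 22 097
65+: 4 801 + 2 379 = 7 180
Youth dependency ratio = 6 451 / 22 097 × 100 = 29.2
Old-age dependency ratio = 7 180 / 22 097 × 100 = 32.5
Total dependency ratio = (6 451 + 7 180) / 22 097 × 100 = 13 631 / 22 097 × 100 = 61.7

Youth dependency ratio: 29.2
Old-age dependency ratio: 32.5
Total dependency ratio: 61.7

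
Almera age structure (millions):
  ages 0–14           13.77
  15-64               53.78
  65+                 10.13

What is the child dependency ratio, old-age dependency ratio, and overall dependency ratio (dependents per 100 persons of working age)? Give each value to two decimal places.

Youth dependency ratio = 13.77 / 53.78 × 100 = 25.60
Old-age dependency ratio = 10.13 / 53.78 × 100 = 18.84
Total dependency ratio = (13.77 + 10.13) / 53.78 × 100 = 23.90 / 53.78 × 100 = 44.44

Youth dependency ratio: 25.60
Old-age dependency ratio: 18.84
Total dependency ratio: 44.44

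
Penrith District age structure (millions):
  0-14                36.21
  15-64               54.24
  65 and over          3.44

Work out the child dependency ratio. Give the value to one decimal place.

Youth dependency ratio = 36.21 / 54.24 × 100 = 66.8

Youth dependency ratio: 66.8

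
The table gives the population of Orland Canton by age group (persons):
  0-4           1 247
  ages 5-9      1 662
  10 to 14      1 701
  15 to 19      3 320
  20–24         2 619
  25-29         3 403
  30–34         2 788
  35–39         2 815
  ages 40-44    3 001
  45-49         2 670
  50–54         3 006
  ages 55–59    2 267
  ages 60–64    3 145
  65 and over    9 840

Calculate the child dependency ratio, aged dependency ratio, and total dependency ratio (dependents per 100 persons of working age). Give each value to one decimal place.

0–14: 1 247 + 1 662 + 1 701 = 4 610
15–64: 3 320 + 2 619 + 3 403 + 2 788 + 2 815 + 3 001 + 2 670 + 3 006 + 2 267 + 3 145 = 29 034
65+: 9 840
Youth dependency ratio = 4 610 / 29 034 × 100 = 15.9
Old-age dependency ratio = 9 840 / 29 034 × 100 = 33.9
Total dependency ratio = (4 610 + 9 840) / 29 034 × 100 = 14 450 / 29 034 × 100 = 49.8

Youth dependency ratio: 15.9
Old-age dependency ratio: 33.9
Total dependency ratio: 49.8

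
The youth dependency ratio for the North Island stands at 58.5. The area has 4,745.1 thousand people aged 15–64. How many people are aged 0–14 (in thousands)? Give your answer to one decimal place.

Youth dependency ratio = youth / working-age × 100
58.5 = Y / 4,745.1 × 100
⇒ 2,775.9

Aged 0–14: 2,775.9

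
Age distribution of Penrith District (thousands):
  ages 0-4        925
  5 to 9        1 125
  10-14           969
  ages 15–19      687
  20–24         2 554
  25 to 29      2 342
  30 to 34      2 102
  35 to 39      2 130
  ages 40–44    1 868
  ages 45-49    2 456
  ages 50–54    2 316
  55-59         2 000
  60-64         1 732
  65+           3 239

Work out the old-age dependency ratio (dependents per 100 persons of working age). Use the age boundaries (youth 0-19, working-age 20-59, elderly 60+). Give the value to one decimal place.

Old-age dependency ratio: 28.0

0–19: 925 + 1 125 + 969 + 687 = 3 706
20–59: 2 554 + 2 342 + 2 102 + 2 130 + 1 868 + 2 456 + 2 316 + 2 000 = 17 768
60+: 1 732 + 3 239 = 4 971
Old-age dependency ratio = 4 971 / 17 768 × 100 = 28.0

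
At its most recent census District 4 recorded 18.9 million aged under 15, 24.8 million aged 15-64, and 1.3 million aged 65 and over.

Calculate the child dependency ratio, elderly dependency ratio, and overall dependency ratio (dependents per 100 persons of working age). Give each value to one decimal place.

Youth dependency ratio = 18.9 / 24.8 × 100 = 76.2
Old-age dependency ratio = 1.3 / 24.8 × 100 = 5.2
Total dependency ratio = (18.9 + 1.3) / 24.8 × 100 = 20.2 / 24.8 × 100 = 81.5

Youth dependency ratio: 76.2
Old-age dependency ratio: 5.2
Total dependency ratio: 81.5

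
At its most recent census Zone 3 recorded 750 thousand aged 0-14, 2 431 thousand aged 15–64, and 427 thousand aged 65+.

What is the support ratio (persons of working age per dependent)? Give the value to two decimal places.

Support ratio: 2.07

Support ratio = 2 431 / (750 + 427) = 2 431 / 1 177 = 2.07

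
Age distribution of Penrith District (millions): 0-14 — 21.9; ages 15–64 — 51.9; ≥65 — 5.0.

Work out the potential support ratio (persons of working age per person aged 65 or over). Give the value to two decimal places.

Potential support ratio = 51.9 / 5.0 = 10.38

Potential support ratio: 10.38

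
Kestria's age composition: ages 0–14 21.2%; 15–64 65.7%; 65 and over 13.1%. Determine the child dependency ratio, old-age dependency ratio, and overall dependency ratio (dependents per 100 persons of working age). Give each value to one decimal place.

Youth dependency ratio: 32.3
Old-age dependency ratio: 19.9
Total dependency ratio: 52.2

Youth dependency ratio = 21.2 / 65.7 × 100 = 32.3
Old-age dependency ratio = 13.1 / 65.7 × 100 = 19.9
Total dependency ratio = (21.2 + 13.1) / 65.7 × 100 = 34.3 / 65.7 × 100 = 52.2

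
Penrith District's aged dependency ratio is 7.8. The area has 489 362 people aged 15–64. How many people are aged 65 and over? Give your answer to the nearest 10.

Aged 65 and over: 38 170

Old-age dependency ratio = elderly / working-age × 100
7.8 = E / 489 362 × 100
⇒ 38 170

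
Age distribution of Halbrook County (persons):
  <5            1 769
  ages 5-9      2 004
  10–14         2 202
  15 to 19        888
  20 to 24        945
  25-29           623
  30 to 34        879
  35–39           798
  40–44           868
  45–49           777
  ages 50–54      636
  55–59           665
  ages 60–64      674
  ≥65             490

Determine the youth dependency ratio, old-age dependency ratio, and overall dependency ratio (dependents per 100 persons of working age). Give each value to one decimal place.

Youth dependency ratio: 77.1
Old-age dependency ratio: 6.3
Total dependency ratio: 83.4

0–14: 1 769 + 2 004 + 2 202 = 5 975
15–64: 888 + 945 + 623 + 879 + 798 + 868 + 777 + 636 + 665 + 674 = 7 753
65+: 490
Youth dependency ratio = 5 975 / 7 753 × 100 = 77.1
Old-age dependency ratio = 490 / 7 753 × 100 = 6.3
Total dependency ratio = (5 975 + 490) / 7 753 × 100 = 6 465 / 7 753 × 100 = 83.4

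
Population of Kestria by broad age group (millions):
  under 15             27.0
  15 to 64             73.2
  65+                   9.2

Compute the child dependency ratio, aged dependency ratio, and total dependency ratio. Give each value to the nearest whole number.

Youth dependency ratio = 27.0 / 73.2 × 100 = 37
Old-age dependency ratio = 9.2 / 73.2 × 100 = 13
Total dependency ratio = (27.0 + 9.2) / 73.2 × 100 = 36.2 / 73.2 × 100 = 49

Youth dependency ratio: 37
Old-age dependency ratio: 13
Total dependency ratio: 49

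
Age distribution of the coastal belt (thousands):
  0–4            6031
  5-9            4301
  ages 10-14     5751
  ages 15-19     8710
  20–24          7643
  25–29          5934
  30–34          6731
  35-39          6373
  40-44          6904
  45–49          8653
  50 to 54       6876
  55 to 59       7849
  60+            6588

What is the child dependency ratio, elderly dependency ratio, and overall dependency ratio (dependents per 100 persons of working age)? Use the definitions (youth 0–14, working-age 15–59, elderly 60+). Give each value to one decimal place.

Youth dependency ratio: 24.5
Old-age dependency ratio: 10.0
Total dependency ratio: 34.5

0–14: 6031 + 4301 + 5751 = 16083
15–59: 8710 + 7643 + 5934 + 6731 + 6373 + 6904 + 8653 + 6876 + 7849 = 65673
60+: 6588
Youth dependency ratio = 16083 / 65673 × 100 = 24.5
Old-age dependency ratio = 6588 / 65673 × 100 = 10.0
Total dependency ratio = (16083 + 6588) / 65673 × 100 = 22671 / 65673 × 100 = 34.5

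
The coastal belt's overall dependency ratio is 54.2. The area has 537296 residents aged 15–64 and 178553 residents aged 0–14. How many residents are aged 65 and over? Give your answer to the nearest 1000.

Aged 65 and over: 113000

Total dependency ratio = (youth + elderly) / working-age × 100
54.2 = (178553 + E) / 537296 × 100
⇒ 113000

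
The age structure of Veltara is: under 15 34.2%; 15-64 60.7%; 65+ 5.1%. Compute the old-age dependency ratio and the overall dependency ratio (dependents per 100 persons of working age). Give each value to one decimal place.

Old-age dependency ratio: 8.4
Total dependency ratio: 64.7

Old-age dependency ratio = 5.1 / 60.7 × 100 = 8.4
Total dependency ratio = (34.2 + 5.1) / 60.7 × 100 = 39.3 / 60.7 × 100 = 64.7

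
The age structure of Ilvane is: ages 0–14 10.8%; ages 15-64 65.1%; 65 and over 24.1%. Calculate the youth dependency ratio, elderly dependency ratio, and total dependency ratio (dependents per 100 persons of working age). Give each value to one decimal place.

Youth dependency ratio: 16.6
Old-age dependency ratio: 37.0
Total dependency ratio: 53.6

Youth dependency ratio = 10.8 / 65.1 × 100 = 16.6
Old-age dependency ratio = 24.1 / 65.1 × 100 = 37.0
Total dependency ratio = (10.8 + 24.1) / 65.1 × 100 = 34.9 / 65.1 × 100 = 53.6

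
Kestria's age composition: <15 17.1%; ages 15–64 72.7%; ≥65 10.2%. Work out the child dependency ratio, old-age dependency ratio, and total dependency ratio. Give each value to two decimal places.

Youth dependency ratio = 17.1 / 72.7 × 100 = 23.52
Old-age dependency ratio = 10.2 / 72.7 × 100 = 14.03
Total dependency ratio = (17.1 + 10.2) / 72.7 × 100 = 27.3 / 72.7 × 100 = 37.55

Youth dependency ratio: 23.52
Old-age dependency ratio: 14.03
Total dependency ratio: 37.55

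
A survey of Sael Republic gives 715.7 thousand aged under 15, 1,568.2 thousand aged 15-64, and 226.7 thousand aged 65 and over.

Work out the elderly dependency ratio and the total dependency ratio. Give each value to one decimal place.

Old-age dependency ratio: 14.5
Total dependency ratio: 60.1

Old-age dependency ratio = 226.7 / 1,568.2 × 100 = 14.5
Total dependency ratio = (715.7 + 226.7) / 1,568.2 × 100 = 942.4 / 1,568.2 × 100 = 60.1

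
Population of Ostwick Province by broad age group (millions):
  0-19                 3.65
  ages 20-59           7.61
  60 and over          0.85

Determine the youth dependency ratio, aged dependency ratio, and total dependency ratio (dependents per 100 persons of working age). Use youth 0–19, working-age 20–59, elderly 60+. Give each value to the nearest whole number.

Youth dependency ratio = 3.65 / 7.61 × 100 = 48
Old-age dependency ratio = 0.85 / 7.61 × 100 = 11
Total dependency ratio = (3.65 + 0.85) / 7.61 × 100 = 4.50 / 7.61 × 100 = 59

Youth dependency ratio: 48
Old-age dependency ratio: 11
Total dependency ratio: 59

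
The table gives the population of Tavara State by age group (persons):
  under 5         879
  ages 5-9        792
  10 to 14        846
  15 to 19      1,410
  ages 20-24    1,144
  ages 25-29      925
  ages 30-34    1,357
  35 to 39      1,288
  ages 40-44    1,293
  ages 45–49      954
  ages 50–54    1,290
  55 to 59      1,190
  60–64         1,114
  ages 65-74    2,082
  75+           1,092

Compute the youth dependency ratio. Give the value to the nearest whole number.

Youth dependency ratio: 21

0–14: 879 + 792 + 846 = 2,517
15–64: 1,410 + 1,144 + 925 + 1,357 + 1,288 + 1,293 + 954 + 1,290 + 1,190 + 1,114 = 11,965
65+: 2,082 + 1,092 = 3,174
Youth dependency ratio = 2,517 / 11,965 × 100 = 21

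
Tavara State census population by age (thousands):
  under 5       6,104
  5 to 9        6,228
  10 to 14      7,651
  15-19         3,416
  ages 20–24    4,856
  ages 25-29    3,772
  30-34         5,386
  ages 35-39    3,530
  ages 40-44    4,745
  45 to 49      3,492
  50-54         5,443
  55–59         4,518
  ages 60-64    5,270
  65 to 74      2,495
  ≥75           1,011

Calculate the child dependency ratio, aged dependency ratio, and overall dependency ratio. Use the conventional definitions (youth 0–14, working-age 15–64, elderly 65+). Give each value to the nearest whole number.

Youth dependency ratio: 45
Old-age dependency ratio: 8
Total dependency ratio: 53

0–14: 6,104 + 6,228 + 7,651 = 19,983
15–64: 3,416 + 4,856 + 3,772 + 5,386 + 3,530 + 4,745 + 3,492 + 5,443 + 4,518 + 5,270 = 44,428
65+: 2,495 + 1,011 = 3,506
Youth dependency ratio = 19,983 / 44,428 × 100 = 45
Old-age dependency ratio = 3,506 / 44,428 × 100 = 8
Total dependency ratio = (19,983 + 3,506) / 44,428 × 100 = 23,489 / 44,428 × 100 = 53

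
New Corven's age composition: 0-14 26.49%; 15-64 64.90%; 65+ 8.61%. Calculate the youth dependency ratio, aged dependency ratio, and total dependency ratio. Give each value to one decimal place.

Youth dependency ratio: 40.8
Old-age dependency ratio: 13.3
Total dependency ratio: 54.1

Youth dependency ratio = 26.49 / 64.90 × 100 = 40.8
Old-age dependency ratio = 8.61 / 64.90 × 100 = 13.3
Total dependency ratio = (26.49 + 8.61) / 64.90 × 100 = 35.10 / 64.90 × 100 = 54.1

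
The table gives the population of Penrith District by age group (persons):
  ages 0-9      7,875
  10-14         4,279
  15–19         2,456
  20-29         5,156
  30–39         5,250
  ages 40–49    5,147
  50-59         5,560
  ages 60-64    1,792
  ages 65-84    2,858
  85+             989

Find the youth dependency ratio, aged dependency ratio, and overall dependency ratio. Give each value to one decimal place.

Youth dependency ratio: 47.9
Old-age dependency ratio: 15.2
Total dependency ratio: 63.1

0–14: 7,875 + 4,279 = 12,154
15–64: 2,456 + 5,156 + 5,250 + 5,147 + 5,560 + 1,792 = 25,361
65+: 2,858 + 989 = 3,847
Youth dependency ratio = 12,154 / 25,361 × 100 = 47.9
Old-age dependency ratio = 3,847 / 25,361 × 100 = 15.2
Total dependency ratio = (12,154 + 3,847) / 25,361 × 100 = 16,001 / 25,361 × 100 = 63.1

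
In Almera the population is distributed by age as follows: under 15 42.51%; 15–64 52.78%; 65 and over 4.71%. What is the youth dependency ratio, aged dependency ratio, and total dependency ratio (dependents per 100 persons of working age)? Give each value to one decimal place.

Youth dependency ratio: 80.5
Old-age dependency ratio: 8.9
Total dependency ratio: 89.5

Youth dependency ratio = 42.51 / 52.78 × 100 = 80.5
Old-age dependency ratio = 4.71 / 52.78 × 100 = 8.9
Total dependency ratio = (42.51 + 4.71) / 52.78 × 100 = 47.22 / 52.78 × 100 = 89.5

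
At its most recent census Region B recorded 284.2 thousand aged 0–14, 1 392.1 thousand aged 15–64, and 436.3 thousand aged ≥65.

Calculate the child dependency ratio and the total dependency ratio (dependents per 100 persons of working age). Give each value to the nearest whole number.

Youth dependency ratio: 20
Total dependency ratio: 52

Youth dependency ratio = 284.2 / 1 392.1 × 100 = 20
Total dependency ratio = (284.2 + 436.3) / 1 392.1 × 100 = 720.5 / 1 392.1 × 100 = 52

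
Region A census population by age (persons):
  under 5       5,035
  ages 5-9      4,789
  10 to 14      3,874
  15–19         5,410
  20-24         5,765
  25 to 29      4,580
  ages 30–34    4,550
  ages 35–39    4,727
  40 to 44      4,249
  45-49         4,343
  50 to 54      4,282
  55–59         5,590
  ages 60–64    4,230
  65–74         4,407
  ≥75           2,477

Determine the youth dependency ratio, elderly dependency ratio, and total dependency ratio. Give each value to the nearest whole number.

Youth dependency ratio: 29
Old-age dependency ratio: 14
Total dependency ratio: 43

0–14: 5,035 + 4,789 + 3,874 = 13,698
15–64: 5,410 + 5,765 + 4,580 + 4,550 + 4,727 + 4,249 + 4,343 + 4,282 + 5,590 + 4,230 = 47,726
65+: 4,407 + 2,477 = 6,884
Youth dependency ratio = 13,698 / 47,726 × 100 = 29
Old-age dependency ratio = 6,884 / 47,726 × 100 = 14
Total dependency ratio = (13,698 + 6,884) / 47,726 × 100 = 20,582 / 47,726 × 100 = 43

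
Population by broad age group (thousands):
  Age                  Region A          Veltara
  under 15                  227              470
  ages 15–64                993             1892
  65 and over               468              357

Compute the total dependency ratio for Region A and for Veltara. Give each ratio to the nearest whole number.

Region A: (227 + 468) / 993 × 100 = 695 / 993 × 100 = 70
Veltara: (470 + 357) / 1892 × 100 = 827 / 1892 × 100 = 44

Region A: 70
Veltara: 44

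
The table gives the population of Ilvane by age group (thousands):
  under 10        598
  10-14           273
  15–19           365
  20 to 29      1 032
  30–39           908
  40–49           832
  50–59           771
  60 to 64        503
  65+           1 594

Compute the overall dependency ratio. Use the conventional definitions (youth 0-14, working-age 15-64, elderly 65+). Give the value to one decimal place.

Total dependency ratio: 55.9

0–14: 598 + 273 = 871
15–64: 365 + 1 032 + 908 + 832 + 771 + 503 = 4 411
65+: 1 594
Total dependency ratio = (871 + 1 594) / 4 411 × 100 = 2 465 / 4 411 × 100 = 55.9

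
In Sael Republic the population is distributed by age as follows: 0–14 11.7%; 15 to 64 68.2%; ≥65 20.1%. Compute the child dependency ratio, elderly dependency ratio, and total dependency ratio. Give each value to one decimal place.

Youth dependency ratio = 11.7 / 68.2 × 100 = 17.2
Old-age dependency ratio = 20.1 / 68.2 × 100 = 29.5
Total dependency ratio = (11.7 + 20.1) / 68.2 × 100 = 31.8 / 68.2 × 100 = 46.6

Youth dependency ratio: 17.2
Old-age dependency ratio: 29.5
Total dependency ratio: 46.6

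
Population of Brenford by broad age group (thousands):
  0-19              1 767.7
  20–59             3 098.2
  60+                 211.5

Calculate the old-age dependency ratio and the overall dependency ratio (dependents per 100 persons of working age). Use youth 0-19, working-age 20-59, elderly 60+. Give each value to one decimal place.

Old-age dependency ratio: 6.8
Total dependency ratio: 63.9

Old-age dependency ratio = 211.5 / 3 098.2 × 100 = 6.8
Total dependency ratio = (1 767.7 + 211.5) / 3 098.2 × 100 = 1 979.2 / 3 098.2 × 100 = 63.9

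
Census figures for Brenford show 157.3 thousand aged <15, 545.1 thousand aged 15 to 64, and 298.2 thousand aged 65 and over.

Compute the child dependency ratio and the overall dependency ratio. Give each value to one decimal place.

Youth dependency ratio = 157.3 / 545.1 × 100 = 28.9
Total dependency ratio = (157.3 + 298.2) / 545.1 × 100 = 455.5 / 545.1 × 100 = 83.6

Youth dependency ratio: 28.9
Total dependency ratio: 83.6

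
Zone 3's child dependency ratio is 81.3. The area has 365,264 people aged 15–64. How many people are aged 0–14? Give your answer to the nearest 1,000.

Youth dependency ratio = youth / working-age × 100
81.3 = Y / 365,264 × 100
⇒ 297,000

Aged 0–14: 297,000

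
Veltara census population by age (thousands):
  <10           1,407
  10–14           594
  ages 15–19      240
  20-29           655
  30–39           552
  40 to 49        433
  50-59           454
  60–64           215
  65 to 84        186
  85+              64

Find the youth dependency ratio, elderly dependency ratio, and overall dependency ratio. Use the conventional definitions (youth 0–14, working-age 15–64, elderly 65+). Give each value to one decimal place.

Youth dependency ratio: 78.5
Old-age dependency ratio: 9.8
Total dependency ratio: 88.3

0–14: 1,407 + 594 = 2,001
15–64: 240 + 655 + 552 + 433 + 454 + 215 = 2,549
65+: 186 + 64 = 250
Youth dependency ratio = 2,001 / 2,549 × 100 = 78.5
Old-age dependency ratio = 250 / 2,549 × 100 = 9.8
Total dependency ratio = (2,001 + 250) / 2,549 × 100 = 2,251 / 2,549 × 100 = 88.3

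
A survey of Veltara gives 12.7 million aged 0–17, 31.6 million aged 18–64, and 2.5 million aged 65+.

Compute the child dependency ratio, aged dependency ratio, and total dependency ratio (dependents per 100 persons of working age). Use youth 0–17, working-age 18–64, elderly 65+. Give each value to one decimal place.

Youth dependency ratio: 40.2
Old-age dependency ratio: 7.9
Total dependency ratio: 48.1

Youth dependency ratio = 12.7 / 31.6 × 100 = 40.2
Old-age dependency ratio = 2.5 / 31.6 × 100 = 7.9
Total dependency ratio = (12.7 + 2.5) / 31.6 × 100 = 15.2 / 31.6 × 100 = 48.1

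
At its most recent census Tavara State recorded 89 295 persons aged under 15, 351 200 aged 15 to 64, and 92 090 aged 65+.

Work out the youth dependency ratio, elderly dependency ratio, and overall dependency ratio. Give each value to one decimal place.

Youth dependency ratio: 25.4
Old-age dependency ratio: 26.2
Total dependency ratio: 51.6

Youth dependency ratio = 89 295 / 351 200 × 100 = 25.4
Old-age dependency ratio = 92 090 / 351 200 × 100 = 26.2
Total dependency ratio = (89 295 + 92 090) / 351 200 × 100 = 181 385 / 351 200 × 100 = 51.6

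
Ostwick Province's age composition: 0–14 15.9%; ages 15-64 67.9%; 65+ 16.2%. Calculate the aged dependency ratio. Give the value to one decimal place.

Old-age dependency ratio: 23.9

Old-age dependency ratio = 16.2 / 67.9 × 100 = 23.9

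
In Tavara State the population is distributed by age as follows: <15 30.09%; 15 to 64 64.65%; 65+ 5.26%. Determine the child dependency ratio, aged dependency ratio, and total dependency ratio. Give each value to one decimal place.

Youth dependency ratio = 30.09 / 64.65 × 100 = 46.5
Old-age dependency ratio = 5.26 / 64.65 × 100 = 8.1
Total dependency ratio = (30.09 + 5.26) / 64.65 × 100 = 35.35 / 64.65 × 100 = 54.7

Youth dependency ratio: 46.5
Old-age dependency ratio: 8.1
Total dependency ratio: 54.7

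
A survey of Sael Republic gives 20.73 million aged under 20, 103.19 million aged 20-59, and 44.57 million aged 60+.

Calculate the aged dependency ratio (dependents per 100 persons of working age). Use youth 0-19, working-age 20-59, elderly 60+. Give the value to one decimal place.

Old-age dependency ratio = 44.57 / 103.19 × 100 = 43.2

Old-age dependency ratio: 43.2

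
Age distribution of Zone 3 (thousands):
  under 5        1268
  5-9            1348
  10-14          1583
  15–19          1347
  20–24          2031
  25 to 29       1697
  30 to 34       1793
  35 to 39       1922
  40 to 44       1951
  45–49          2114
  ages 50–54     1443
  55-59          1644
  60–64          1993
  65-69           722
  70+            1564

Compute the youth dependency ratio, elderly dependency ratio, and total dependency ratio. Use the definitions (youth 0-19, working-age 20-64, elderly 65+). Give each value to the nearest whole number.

0–19: 1268 + 1348 + 1583 + 1347 = 5546
20–64: 2031 + 1697 + 1793 + 1922 + 1951 + 2114 + 1443 + 1644 + 1993 = 16588
65+: 722 + 1564 = 2286
Youth dependency ratio = 5546 / 16588 × 100 = 33
Old-age dependency ratio = 2286 / 16588 × 100 = 14
Total dependency ratio = (5546 + 2286) / 16588 × 100 = 7832 / 16588 × 100 = 47

Youth dependency ratio: 33
Old-age dependency ratio: 14
Total dependency ratio: 47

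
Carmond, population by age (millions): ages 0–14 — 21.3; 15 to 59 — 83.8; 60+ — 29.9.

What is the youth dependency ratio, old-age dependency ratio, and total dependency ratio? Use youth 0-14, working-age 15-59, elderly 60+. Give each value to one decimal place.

Youth dependency ratio = 21.3 / 83.8 × 100 = 25.4
Old-age dependency ratio = 29.9 / 83.8 × 100 = 35.7
Total dependency ratio = (21.3 + 29.9) / 83.8 × 100 = 51.2 / 83.8 × 100 = 61.1

Youth dependency ratio: 25.4
Old-age dependency ratio: 35.7
Total dependency ratio: 61.1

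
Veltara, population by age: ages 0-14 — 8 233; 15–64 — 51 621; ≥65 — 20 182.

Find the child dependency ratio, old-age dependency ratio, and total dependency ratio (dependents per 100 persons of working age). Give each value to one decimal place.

Youth dependency ratio: 15.9
Old-age dependency ratio: 39.1
Total dependency ratio: 55.0

Youth dependency ratio = 8 233 / 51 621 × 100 = 15.9
Old-age dependency ratio = 20 182 / 51 621 × 100 = 39.1
Total dependency ratio = (8 233 + 20 182) / 51 621 × 100 = 28 415 / 51 621 × 100 = 55.0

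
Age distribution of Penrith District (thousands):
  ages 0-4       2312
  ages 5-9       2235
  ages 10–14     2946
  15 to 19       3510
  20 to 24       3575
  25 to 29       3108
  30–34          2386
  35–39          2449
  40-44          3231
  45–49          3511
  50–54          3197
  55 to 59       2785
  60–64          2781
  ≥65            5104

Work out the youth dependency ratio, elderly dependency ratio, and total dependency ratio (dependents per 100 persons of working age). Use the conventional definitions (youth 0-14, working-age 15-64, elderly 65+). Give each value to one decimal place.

0–14: 2312 + 2235 + 2946 = 7493
15–64: 3510 + 3575 + 3108 + 2386 + 2449 + 3231 + 3511 + 3197 + 2785 + 2781 = 30533
65+: 5104
Youth dependency ratio = 7493 / 30533 × 100 = 24.5
Old-age dependency ratio = 5104 / 30533 × 100 = 16.7
Total dependency ratio = (7493 + 5104) / 30533 × 100 = 12597 / 30533 × 100 = 41.3

Youth dependency ratio: 24.5
Old-age dependency ratio: 16.7
Total dependency ratio: 41.3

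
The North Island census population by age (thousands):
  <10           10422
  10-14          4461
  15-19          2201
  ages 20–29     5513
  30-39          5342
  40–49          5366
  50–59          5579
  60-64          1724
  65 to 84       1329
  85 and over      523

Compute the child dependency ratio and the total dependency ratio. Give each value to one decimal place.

Youth dependency ratio: 57.9
Total dependency ratio: 65.1

0–14: 10422 + 4461 = 14883
15–64: 2201 + 5513 + 5342 + 5366 + 5579 + 1724 = 25725
65+: 1329 + 523 = 1852
Youth dependency ratio = 14883 / 25725 × 100 = 57.9
Total dependency ratio = (14883 + 1852) / 25725 × 100 = 16735 / 25725 × 100 = 65.1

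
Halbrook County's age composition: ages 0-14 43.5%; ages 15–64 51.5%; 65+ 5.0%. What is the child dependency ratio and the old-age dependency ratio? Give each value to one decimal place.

Youth dependency ratio = 43.5 / 51.5 × 100 = 84.5
Old-age dependency ratio = 5.0 / 51.5 × 100 = 9.7

Youth dependency ratio: 84.5
Old-age dependency ratio: 9.7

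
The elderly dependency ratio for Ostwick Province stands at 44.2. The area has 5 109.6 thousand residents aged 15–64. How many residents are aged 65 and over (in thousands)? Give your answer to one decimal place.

Aged 65 and over: 2 258.4

Old-age dependency ratio = elderly / working-age × 100
44.2 = E / 5 109.6 × 100
⇒ 2 258.4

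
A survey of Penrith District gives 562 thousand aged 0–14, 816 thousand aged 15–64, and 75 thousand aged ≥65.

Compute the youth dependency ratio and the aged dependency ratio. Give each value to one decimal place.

Youth dependency ratio = 562 / 816 × 100 = 68.9
Old-age dependency ratio = 75 / 816 × 100 = 9.2

Youth dependency ratio: 68.9
Old-age dependency ratio: 9.2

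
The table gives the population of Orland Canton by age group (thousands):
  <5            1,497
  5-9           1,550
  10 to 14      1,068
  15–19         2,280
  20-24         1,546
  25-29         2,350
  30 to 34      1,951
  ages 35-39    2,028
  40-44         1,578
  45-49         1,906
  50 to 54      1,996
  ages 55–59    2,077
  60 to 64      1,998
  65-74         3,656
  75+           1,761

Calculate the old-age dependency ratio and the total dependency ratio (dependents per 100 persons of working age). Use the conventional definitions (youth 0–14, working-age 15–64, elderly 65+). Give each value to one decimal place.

Old-age dependency ratio: 27.5
Total dependency ratio: 48.4

0–14: 1,497 + 1,550 + 1,068 = 4,115
15–64: 2,280 + 1,546 + 2,350 + 1,951 + 2,028 + 1,578 + 1,906 + 1,996 + 2,077 + 1,998 = 19,710
65+: 3,656 + 1,761 = 5,417
Old-age dependency ratio = 5,417 / 19,710 × 100 = 27.5
Total dependency ratio = (4,115 + 5,417) / 19,710 × 100 = 9,532 / 19,710 × 100 = 48.4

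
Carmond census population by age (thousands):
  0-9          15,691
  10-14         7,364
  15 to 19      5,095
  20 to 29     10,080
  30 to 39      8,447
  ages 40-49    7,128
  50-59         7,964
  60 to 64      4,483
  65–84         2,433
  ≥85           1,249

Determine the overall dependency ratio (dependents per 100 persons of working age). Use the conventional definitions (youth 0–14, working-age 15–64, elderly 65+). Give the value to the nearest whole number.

0–14: 15,691 + 7,364 = 23,055
15–64: 5,095 + 10,080 + 8,447 + 7,128 + 7,964 + 4,483 = 43,197
65+: 2,433 + 1,249 = 3,682
Total dependency ratio = (23,055 + 3,682) / 43,197 × 100 = 26,737 / 43,197 × 100 = 62

Total dependency ratio: 62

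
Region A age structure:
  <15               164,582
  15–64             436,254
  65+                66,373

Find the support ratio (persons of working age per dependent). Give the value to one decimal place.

Support ratio: 1.9

Support ratio = 436,254 / (164,582 + 66,373) = 436,254 / 230,955 = 1.9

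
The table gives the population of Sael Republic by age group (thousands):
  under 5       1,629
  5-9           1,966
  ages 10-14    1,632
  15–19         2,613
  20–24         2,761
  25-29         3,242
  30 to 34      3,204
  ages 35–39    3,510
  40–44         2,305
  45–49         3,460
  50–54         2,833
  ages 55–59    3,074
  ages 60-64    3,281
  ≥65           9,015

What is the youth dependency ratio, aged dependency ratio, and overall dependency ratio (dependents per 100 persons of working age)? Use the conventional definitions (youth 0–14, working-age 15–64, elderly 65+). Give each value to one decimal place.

0–14: 1,629 + 1,966 + 1,632 = 5,227
15–64: 2,613 + 2,761 + 3,242 + 3,204 + 3,510 + 2,305 + 3,460 + 2,833 + 3,074 + 3,281 = 30,283
65+: 9,015
Youth dependency ratio = 5,227 / 30,283 × 100 = 17.3
Old-age dependency ratio = 9,015 / 30,283 × 100 = 29.8
Total dependency ratio = (5,227 + 9,015) / 30,283 × 100 = 14,242 / 30,283 × 100 = 47.0

Youth dependency ratio: 17.3
Old-age dependency ratio: 29.8
Total dependency ratio: 47.0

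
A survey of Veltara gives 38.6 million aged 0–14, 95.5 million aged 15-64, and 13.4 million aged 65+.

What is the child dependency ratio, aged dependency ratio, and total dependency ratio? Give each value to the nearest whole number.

Youth dependency ratio = 38.6 / 95.5 × 100 = 40
Old-age dependency ratio = 13.4 / 95.5 × 100 = 14
Total dependency ratio = (38.6 + 13.4) / 95.5 × 100 = 52.0 / 95.5 × 100 = 54

Youth dependency ratio: 40
Old-age dependency ratio: 14
Total dependency ratio: 54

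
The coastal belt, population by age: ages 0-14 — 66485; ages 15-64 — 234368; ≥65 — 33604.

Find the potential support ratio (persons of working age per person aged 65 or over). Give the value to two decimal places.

Potential support ratio = 234368 / 33604 = 6.97

Potential support ratio: 6.97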